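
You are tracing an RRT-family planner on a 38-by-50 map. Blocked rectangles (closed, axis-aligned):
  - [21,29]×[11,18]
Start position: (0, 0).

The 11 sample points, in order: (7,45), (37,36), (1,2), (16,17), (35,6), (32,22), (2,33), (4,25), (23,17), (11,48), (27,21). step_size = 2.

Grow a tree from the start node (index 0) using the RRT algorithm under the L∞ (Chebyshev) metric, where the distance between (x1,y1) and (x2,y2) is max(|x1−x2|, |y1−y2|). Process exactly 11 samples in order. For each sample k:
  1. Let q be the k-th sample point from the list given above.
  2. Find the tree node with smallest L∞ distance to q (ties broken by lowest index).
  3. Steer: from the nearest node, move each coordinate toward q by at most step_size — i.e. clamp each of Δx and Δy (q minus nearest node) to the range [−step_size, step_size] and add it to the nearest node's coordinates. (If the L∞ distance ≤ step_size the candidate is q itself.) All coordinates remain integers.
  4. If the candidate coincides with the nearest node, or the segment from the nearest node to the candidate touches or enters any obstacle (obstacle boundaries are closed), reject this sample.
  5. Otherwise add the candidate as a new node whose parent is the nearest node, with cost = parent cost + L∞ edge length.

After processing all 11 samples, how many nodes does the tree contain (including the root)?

Node count: 12

1. q=(7,45) nearest=0 d=45 new=(2,2) → add node 1 parent=0 cost=2
2. q=(37,36) nearest=1 d=35 new=(4,4) → add node 2 parent=1 cost=4
3. q=(1,2) nearest=1 d=1 new=(1,2) → add node 3 parent=1 cost=3
4. q=(16,17) nearest=2 d=13 new=(6,6) → add node 4 parent=2 cost=6
5. q=(35,6) nearest=4 d=29 new=(8,6) → add node 5 parent=4 cost=8
6. q=(32,22) nearest=5 d=24 new=(10,8) → add node 6 parent=5 cost=10
7. q=(2,33) nearest=6 d=25 new=(8,10) → add node 7 parent=6 cost=12
8. q=(4,25) nearest=7 d=15 new=(6,12) → add node 8 parent=7 cost=14
9. q=(23,17) nearest=6 d=13 new=(12,10) → add node 9 parent=6 cost=12
10. q=(11,48) nearest=8 d=36 new=(8,14) → add node 10 parent=8 cost=16
11. q=(27,21) nearest=9 d=15 new=(14,12) → add node 11 parent=9 cost=14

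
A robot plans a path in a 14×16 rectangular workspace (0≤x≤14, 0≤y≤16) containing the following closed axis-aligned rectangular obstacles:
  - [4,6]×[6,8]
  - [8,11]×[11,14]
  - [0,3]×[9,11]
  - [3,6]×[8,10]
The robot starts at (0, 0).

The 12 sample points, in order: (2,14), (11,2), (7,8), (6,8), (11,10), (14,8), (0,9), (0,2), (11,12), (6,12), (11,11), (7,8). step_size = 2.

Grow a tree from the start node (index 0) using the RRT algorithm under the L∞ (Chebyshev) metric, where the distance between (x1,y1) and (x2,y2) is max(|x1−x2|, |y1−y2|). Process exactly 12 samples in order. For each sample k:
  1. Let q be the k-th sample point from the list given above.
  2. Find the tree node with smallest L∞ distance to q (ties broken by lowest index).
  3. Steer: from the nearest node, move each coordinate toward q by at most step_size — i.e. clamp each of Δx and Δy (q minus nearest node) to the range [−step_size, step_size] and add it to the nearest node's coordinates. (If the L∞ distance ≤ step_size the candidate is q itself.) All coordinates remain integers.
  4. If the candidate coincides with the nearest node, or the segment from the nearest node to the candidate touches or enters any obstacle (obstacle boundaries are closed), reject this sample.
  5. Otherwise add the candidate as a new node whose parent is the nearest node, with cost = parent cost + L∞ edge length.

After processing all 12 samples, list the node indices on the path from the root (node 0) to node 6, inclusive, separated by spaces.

Path: 0 6

1. q=(2,14) nearest=0 d=14 new=(2,2) → add node 1 parent=0 cost=2
2. q=(11,2) nearest=1 d=9 new=(4,2) → add node 2 parent=1 cost=4
3. q=(7,8) nearest=1 d=6 new=(4,4) → add node 3 parent=1 cost=4
4. q=(6,8) nearest=3 d=4 new=(6,6) → blocked by [4,6]×[6,8], reject
5. q=(11,10) nearest=3 d=7 new=(6,6) → blocked by [4,6]×[6,8], reject
6. q=(14,8) nearest=2 d=10 new=(6,4) → add node 4 parent=2 cost=6
7. q=(0,9) nearest=3 d=5 new=(2,6) → add node 5 parent=3 cost=6
8. q=(0,2) nearest=0 d=2 new=(0,2) → add node 6 parent=0 cost=2
9. q=(11,12) nearest=3 d=8 new=(6,6) → blocked by [4,6]×[6,8], reject
10. q=(6,12) nearest=5 d=6 new=(4,8) → blocked by [4,6]×[6,8], reject
11. q=(11,11) nearest=3 d=7 new=(6,6) → blocked by [4,6]×[6,8], reject
12. q=(7,8) nearest=3 d=4 new=(6,6) → blocked by [4,6]×[6,8], reject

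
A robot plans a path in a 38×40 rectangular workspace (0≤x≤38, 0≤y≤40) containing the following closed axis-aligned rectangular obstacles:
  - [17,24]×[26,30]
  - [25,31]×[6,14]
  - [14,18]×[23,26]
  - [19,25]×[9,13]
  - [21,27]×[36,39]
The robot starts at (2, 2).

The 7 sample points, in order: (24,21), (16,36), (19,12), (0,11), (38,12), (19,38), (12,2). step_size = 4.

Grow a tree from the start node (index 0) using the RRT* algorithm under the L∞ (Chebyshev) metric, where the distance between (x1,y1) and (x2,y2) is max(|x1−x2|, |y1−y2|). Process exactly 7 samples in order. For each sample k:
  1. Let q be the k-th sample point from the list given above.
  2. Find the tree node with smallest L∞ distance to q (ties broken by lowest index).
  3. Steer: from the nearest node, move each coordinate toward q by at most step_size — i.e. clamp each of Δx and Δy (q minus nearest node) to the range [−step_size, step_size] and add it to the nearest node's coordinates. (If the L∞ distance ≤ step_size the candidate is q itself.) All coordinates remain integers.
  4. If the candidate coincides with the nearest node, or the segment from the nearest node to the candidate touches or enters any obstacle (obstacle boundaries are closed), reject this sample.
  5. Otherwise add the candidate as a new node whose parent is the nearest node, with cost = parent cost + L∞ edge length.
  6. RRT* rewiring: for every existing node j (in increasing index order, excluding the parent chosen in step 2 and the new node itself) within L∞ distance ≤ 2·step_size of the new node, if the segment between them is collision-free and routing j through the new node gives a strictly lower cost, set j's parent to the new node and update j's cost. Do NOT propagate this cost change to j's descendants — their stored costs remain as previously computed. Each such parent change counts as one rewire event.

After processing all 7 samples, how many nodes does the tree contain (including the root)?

Node count: 8

1. q=(24,21) nearest=0 d=22 new=(6,6) → add node 1 parent=0 cost=4
2. q=(16,36) nearest=1 d=30 new=(10,10) → add node 2 parent=1 cost=8
3. q=(19,12) nearest=2 d=9 new=(14,12) → add node 3 parent=2 cost=12
4. q=(0,11) nearest=1 d=6 new=(2,10) → add node 4 parent=1 cost=8
5. q=(38,12) nearest=3 d=24 new=(18,12) → add node 5 parent=3 cost=16
6. q=(19,38) nearest=3 d=26 new=(18,16) → add node 6 parent=3 cost=16
7. q=(12,2) nearest=1 d=6 new=(10,2) → add node 7 parent=1 cost=8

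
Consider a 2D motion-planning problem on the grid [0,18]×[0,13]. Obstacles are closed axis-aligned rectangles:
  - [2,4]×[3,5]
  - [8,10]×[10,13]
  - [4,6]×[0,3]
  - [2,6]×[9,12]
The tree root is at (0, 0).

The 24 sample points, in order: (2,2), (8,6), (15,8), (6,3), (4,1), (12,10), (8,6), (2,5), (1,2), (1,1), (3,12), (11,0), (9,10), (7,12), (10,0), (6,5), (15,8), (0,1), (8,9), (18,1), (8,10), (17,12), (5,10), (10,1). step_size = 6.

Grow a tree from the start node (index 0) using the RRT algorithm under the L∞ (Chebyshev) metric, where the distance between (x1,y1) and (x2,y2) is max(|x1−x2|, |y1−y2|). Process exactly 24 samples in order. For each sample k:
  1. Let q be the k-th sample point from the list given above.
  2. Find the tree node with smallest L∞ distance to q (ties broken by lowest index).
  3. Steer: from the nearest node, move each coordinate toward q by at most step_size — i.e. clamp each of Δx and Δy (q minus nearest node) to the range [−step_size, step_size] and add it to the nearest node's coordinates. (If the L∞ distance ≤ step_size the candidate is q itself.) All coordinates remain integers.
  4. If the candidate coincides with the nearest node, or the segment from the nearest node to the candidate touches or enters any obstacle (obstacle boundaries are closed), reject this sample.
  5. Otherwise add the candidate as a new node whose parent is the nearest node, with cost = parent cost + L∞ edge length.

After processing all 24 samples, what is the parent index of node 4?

Parent of node 4: 0

1. q=(2,2) nearest=0 d=2 new=(2,2) → add node 1 parent=0 cost=2
2. q=(8,6) nearest=1 d=6 new=(8,6) → blocked by [2,4]×[3,5], reject
3. q=(15,8) nearest=1 d=13 new=(8,8) → blocked by [2,4]×[3,5], reject
4. q=(6,3) nearest=1 d=4 new=(6,3) → blocked by [4,6]×[0,3], reject
5. q=(4,1) nearest=1 d=2 new=(4,1) → blocked by [4,6]×[0,3], reject
6. q=(12,10) nearest=1 d=10 new=(8,8) → blocked by [2,4]×[3,5], reject
7. q=(8,6) nearest=1 d=6 new=(8,6) → blocked by [2,4]×[3,5], reject
8. q=(2,5) nearest=1 d=3 new=(2,5) → blocked by [2,4]×[3,5], reject
9. q=(1,2) nearest=1 d=1 new=(1,2) → add node 2 parent=1 cost=3
10. q=(1,1) nearest=0 d=1 new=(1,1) → add node 3 parent=0 cost=1
11. q=(3,12) nearest=1 d=10 new=(3,8) → blocked by [2,4]×[3,5], reject
12. q=(11,0) nearest=1 d=9 new=(8,0) → blocked by [4,6]×[0,3], reject
13. q=(9,10) nearest=1 d=8 new=(8,8) → blocked by [2,4]×[3,5], reject
14. q=(7,12) nearest=1 d=10 new=(7,8) → blocked by [2,4]×[3,5], reject
15. q=(10,0) nearest=1 d=8 new=(8,0) → blocked by [4,6]×[0,3], reject
16. q=(6,5) nearest=1 d=4 new=(6,5) → blocked by [2,4]×[3,5], reject
17. q=(15,8) nearest=1 d=13 new=(8,8) → blocked by [2,4]×[3,5], reject
18. q=(0,1) nearest=0 d=1 new=(0,1) → add node 4 parent=0 cost=1
19. q=(8,9) nearest=1 d=7 new=(8,8) → blocked by [2,4]×[3,5], reject
20. q=(18,1) nearest=1 d=16 new=(8,1) → blocked by [4,6]×[0,3], reject
21. q=(8,10) nearest=1 d=8 new=(8,8) → blocked by [2,4]×[3,5], reject
22. q=(17,12) nearest=1 d=15 new=(8,8) → blocked by [2,4]×[3,5], reject
23. q=(5,10) nearest=1 d=8 new=(5,8) → blocked by [2,4]×[3,5], reject
24. q=(10,1) nearest=1 d=8 new=(8,1) → blocked by [4,6]×[0,3], reject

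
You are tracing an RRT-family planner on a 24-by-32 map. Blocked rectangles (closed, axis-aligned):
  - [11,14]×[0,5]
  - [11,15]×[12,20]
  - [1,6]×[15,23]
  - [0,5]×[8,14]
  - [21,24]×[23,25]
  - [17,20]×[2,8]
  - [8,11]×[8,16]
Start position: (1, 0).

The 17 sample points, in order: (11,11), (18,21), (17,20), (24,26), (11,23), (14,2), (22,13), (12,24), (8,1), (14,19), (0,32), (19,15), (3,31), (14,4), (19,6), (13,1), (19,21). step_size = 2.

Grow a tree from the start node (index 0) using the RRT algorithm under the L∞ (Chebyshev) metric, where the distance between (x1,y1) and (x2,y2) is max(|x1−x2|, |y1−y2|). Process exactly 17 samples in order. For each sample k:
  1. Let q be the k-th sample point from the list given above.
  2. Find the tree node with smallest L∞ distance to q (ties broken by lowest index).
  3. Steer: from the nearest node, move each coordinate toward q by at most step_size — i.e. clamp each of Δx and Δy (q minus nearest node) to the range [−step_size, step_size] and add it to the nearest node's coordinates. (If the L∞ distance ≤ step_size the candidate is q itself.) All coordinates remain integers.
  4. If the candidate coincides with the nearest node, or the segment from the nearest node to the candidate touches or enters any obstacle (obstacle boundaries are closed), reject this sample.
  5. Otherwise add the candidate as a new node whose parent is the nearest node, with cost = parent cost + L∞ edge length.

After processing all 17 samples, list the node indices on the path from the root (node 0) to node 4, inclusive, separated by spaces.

Path: 0 1 2 3 4

1. q=(11,11) nearest=0 d=11 new=(3,2) → add node 1 parent=0 cost=2
2. q=(18,21) nearest=1 d=19 new=(5,4) → add node 2 parent=1 cost=4
3. q=(17,20) nearest=2 d=16 new=(7,6) → add node 3 parent=2 cost=6
4. q=(24,26) nearest=3 d=20 new=(9,8) → blocked by [8,11]×[8,16], reject
5. q=(11,23) nearest=3 d=17 new=(9,8) → blocked by [8,11]×[8,16], reject
6. q=(14,2) nearest=3 d=7 new=(9,4) → add node 4 parent=3 cost=8
7. q=(22,13) nearest=4 d=13 new=(11,6) → add node 5 parent=4 cost=10
8. q=(12,24) nearest=3 d=18 new=(9,8) → blocked by [8,11]×[8,16], reject
9. q=(8,1) nearest=2 d=3 new=(7,2) → add node 6 parent=2 cost=6
10. q=(14,19) nearest=3 d=13 new=(9,8) → blocked by [8,11]×[8,16], reject
11. q=(0,32) nearest=3 d=26 new=(5,8) → blocked by [0,5]×[8,14], reject
12. q=(19,15) nearest=5 d=9 new=(13,8) → add node 7 parent=5 cost=12
13. q=(3,31) nearest=7 d=23 new=(11,10) → blocked by [8,11]×[8,16], reject
14. q=(14,4) nearest=5 d=3 new=(13,4) → blocked by [11,14]×[0,5], reject
15. q=(19,6) nearest=7 d=6 new=(15,6) → add node 8 parent=7 cost=14
16. q=(13,1) nearest=4 d=4 new=(11,2) → blocked by [11,14]×[0,5], reject
17. q=(19,21) nearest=7 d=13 new=(15,10) → add node 9 parent=7 cost=14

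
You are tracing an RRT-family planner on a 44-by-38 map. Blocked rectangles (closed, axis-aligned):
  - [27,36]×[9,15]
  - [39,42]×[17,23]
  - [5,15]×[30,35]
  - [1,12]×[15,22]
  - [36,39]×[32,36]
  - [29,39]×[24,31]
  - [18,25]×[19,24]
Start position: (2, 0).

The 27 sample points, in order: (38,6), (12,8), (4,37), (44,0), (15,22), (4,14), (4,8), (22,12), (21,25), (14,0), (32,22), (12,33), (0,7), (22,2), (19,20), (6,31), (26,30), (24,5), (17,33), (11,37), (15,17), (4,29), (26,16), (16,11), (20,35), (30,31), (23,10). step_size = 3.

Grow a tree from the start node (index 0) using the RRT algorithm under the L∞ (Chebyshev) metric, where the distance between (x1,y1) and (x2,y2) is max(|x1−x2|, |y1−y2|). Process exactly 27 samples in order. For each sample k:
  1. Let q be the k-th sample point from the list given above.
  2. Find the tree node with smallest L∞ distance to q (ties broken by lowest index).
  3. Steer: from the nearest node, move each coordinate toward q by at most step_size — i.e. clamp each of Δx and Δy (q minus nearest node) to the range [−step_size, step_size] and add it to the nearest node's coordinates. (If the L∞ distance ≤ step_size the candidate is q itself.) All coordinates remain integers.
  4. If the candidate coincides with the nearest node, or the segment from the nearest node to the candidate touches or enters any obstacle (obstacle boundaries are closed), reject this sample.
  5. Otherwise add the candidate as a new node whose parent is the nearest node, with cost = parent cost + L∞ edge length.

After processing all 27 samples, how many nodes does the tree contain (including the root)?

1. q=(38,6) nearest=0 d=36 new=(5,3) → add node 1 parent=0 cost=3
2. q=(12,8) nearest=1 d=7 new=(8,6) → add node 2 parent=1 cost=6
3. q=(4,37) nearest=2 d=31 new=(5,9) → add node 3 parent=2 cost=9
4. q=(44,0) nearest=2 d=36 new=(11,3) → add node 4 parent=2 cost=9
5. q=(15,22) nearest=3 d=13 new=(8,12) → add node 5 parent=3 cost=12
6. q=(4,14) nearest=5 d=4 new=(5,14) → add node 6 parent=5 cost=15
7. q=(4,8) nearest=3 d=1 new=(4,8) → add node 7 parent=3 cost=10
8. q=(22,12) nearest=4 d=11 new=(14,6) → add node 8 parent=4 cost=12
9. q=(21,25) nearest=5 d=13 new=(11,15) → blocked by [1,12]×[15,22], reject
10. q=(14,0) nearest=4 d=3 new=(14,0) → add node 9 parent=4 cost=12
11. q=(32,22) nearest=8 d=18 new=(17,9) → add node 10 parent=8 cost=15
12. q=(12,33) nearest=6 d=19 new=(8,17) → blocked by [1,12]×[15,22], reject
13. q=(0,7) nearest=7 d=4 new=(1,7) → add node 11 parent=7 cost=13
14. q=(22,2) nearest=10 d=7 new=(20,6) → add node 12 parent=10 cost=18
15. q=(19,20) nearest=5 d=11 new=(11,15) → blocked by [1,12]×[15,22], reject
16. q=(6,31) nearest=6 d=17 new=(6,17) → blocked by [1,12]×[15,22], reject
17. q=(26,30) nearest=5 d=18 new=(11,15) → blocked by [1,12]×[15,22], reject
18. q=(24,5) nearest=12 d=4 new=(23,5) → add node 13 parent=12 cost=21
19. q=(17,33) nearest=6 d=19 new=(8,17) → blocked by [1,12]×[15,22], reject
20. q=(11,37) nearest=6 d=23 new=(8,17) → blocked by [1,12]×[15,22], reject
21. q=(15,17) nearest=5 d=7 new=(11,15) → blocked by [1,12]×[15,22], reject
22. q=(4,29) nearest=6 d=15 new=(4,17) → blocked by [1,12]×[15,22], reject
23. q=(26,16) nearest=10 d=9 new=(20,12) → add node 14 parent=10 cost=18
24. q=(16,11) nearest=10 d=2 new=(16,11) → add node 15 parent=10 cost=17
25. q=(20,35) nearest=6 d=21 new=(8,17) → blocked by [1,12]×[15,22], reject
26. q=(30,31) nearest=14 d=19 new=(23,15) → add node 16 parent=14 cost=21
27. q=(23,10) nearest=14 d=3 new=(23,10) → add node 17 parent=14 cost=21

Node count: 18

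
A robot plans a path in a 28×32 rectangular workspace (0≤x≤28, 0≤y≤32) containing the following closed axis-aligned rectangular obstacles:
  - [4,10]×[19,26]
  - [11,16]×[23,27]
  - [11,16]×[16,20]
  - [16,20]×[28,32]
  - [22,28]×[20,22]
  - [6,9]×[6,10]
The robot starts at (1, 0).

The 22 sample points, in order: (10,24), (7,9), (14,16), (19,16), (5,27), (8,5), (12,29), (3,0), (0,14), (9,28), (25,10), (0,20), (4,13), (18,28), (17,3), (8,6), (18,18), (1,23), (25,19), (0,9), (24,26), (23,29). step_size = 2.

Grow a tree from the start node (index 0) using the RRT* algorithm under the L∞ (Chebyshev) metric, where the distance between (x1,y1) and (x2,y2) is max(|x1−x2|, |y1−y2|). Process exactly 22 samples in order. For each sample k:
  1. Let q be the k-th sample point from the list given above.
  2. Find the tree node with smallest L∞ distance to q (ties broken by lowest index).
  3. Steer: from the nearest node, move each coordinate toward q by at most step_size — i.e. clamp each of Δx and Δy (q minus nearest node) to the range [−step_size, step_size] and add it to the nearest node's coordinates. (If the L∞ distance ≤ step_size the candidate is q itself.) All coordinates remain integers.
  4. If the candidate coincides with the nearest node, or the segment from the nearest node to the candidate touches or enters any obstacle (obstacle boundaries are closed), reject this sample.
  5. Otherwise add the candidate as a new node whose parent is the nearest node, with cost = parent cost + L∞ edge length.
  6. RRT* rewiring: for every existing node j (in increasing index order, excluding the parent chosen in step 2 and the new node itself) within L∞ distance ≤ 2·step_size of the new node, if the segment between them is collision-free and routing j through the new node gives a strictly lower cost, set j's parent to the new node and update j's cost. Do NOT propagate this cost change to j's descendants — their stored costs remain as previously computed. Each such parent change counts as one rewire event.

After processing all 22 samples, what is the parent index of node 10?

1. q=(10,24) nearest=0 d=24 new=(3,2) → add node 1 parent=0 cost=2
2. q=(7,9) nearest=1 d=7 new=(5,4) → add node 2 parent=1 cost=4
3. q=(14,16) nearest=2 d=12 new=(7,6) → blocked by [6,9]×[6,10], reject
4. q=(19,16) nearest=2 d=14 new=(7,6) → blocked by [6,9]×[6,10], reject
5. q=(5,27) nearest=2 d=23 new=(5,6) → add node 3 parent=2 cost=6
6. q=(8,5) nearest=2 d=3 new=(7,5) → add node 4 parent=2 cost=6
7. q=(12,29) nearest=3 d=23 new=(7,8) → blocked by [6,9]×[6,10], reject
8. q=(3,0) nearest=0 d=2 new=(3,0) → add node 5 parent=0 cost=2
9. q=(0,14) nearest=3 d=8 new=(3,8) → add node 6 parent=3 cost=8
10. q=(9,28) nearest=6 d=20 new=(5,10) → add node 7 parent=6 cost=10
11. q=(25,10) nearest=4 d=18 new=(9,7) → blocked by [6,9]×[6,10], reject
12. q=(0,20) nearest=7 d=10 new=(3,12) → add node 8 parent=7 cost=12
13. q=(4,13) nearest=8 d=1 new=(4,13) → add node 9 parent=8 cost=13
14. q=(18,28) nearest=9 d=15 new=(6,15) → add node 10 parent=9 cost=15
15. q=(17,3) nearest=4 d=10 new=(9,3) → add node 11 parent=4 cost=8
16. q=(8,6) nearest=4 d=1 new=(8,6) → blocked by [6,9]×[6,10], reject
17. q=(18,18) nearest=10 d=12 new=(8,17) → add node 12 parent=10 cost=17
18. q=(1,23) nearest=12 d=7 new=(6,19) → blocked by [4,10]×[19,26], reject
19. q=(25,19) nearest=11 d=16 new=(11,5) → add node 13 parent=11 cost=10
20. q=(0,9) nearest=6 d=3 new=(1,9) → add node 14 parent=6 cost=10
21. q=(24,26) nearest=12 d=16 new=(10,19) → blocked by [4,10]×[19,26], reject
22. q=(23,29) nearest=12 d=15 new=(10,19) → blocked by [4,10]×[19,26], reject

Parent of node 10: 9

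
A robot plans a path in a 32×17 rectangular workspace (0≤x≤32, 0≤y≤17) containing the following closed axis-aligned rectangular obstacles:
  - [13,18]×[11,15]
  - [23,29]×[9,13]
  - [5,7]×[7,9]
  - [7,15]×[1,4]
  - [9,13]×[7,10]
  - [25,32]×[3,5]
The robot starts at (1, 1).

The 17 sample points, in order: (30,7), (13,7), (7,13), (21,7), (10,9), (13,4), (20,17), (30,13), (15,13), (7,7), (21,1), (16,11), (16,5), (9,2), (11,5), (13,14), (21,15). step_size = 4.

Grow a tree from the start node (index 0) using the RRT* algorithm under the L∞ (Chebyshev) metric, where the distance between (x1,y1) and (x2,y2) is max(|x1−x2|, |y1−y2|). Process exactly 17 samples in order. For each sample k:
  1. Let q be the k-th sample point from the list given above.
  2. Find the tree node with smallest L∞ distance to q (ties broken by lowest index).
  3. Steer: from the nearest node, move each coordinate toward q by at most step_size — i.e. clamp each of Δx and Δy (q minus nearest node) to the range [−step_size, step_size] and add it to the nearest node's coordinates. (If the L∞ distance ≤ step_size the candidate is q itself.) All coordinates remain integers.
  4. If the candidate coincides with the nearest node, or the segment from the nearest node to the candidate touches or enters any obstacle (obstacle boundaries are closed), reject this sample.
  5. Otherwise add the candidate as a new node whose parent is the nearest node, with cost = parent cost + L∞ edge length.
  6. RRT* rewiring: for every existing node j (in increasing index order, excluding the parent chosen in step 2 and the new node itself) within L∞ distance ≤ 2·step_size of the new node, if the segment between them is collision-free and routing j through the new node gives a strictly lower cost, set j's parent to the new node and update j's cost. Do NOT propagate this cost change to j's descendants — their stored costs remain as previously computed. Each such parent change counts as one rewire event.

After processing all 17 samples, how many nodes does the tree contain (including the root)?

Node count: 4

1. q=(30,7) nearest=0 d=29 new=(5,5) → add node 1 parent=0 cost=4
2. q=(13,7) nearest=1 d=8 new=(9,7) → blocked by [9,13]×[7,10], reject
3. q=(7,13) nearest=1 d=8 new=(7,9) → blocked by [5,7]×[7,9], reject
4. q=(21,7) nearest=1 d=16 new=(9,7) → blocked by [9,13]×[7,10], reject
5. q=(10,9) nearest=1 d=5 new=(9,9) → blocked by [5,7]×[7,9], reject
6. q=(13,4) nearest=1 d=8 new=(9,4) → blocked by [7,15]×[1,4], reject
7. q=(20,17) nearest=1 d=15 new=(9,9) → blocked by [5,7]×[7,9], reject
8. q=(30,13) nearest=1 d=25 new=(9,9) → blocked by [5,7]×[7,9], reject
9. q=(15,13) nearest=1 d=10 new=(9,9) → blocked by [5,7]×[7,9], reject
10. q=(7,7) nearest=1 d=2 new=(7,7) → blocked by [5,7]×[7,9], reject
11. q=(21,1) nearest=1 d=16 new=(9,1) → blocked by [7,15]×[1,4], reject
12. q=(16,11) nearest=1 d=11 new=(9,9) → blocked by [5,7]×[7,9], reject
13. q=(16,5) nearest=1 d=11 new=(9,5) → add node 2 parent=1 cost=8
14. q=(9,2) nearest=2 d=3 new=(9,2) → blocked by [7,15]×[1,4], reject
15. q=(11,5) nearest=2 d=2 new=(11,5) → add node 3 parent=2 cost=10
16. q=(13,14) nearest=1 d=9 new=(9,9) → blocked by [5,7]×[7,9], reject
17. q=(21,15) nearest=3 d=10 new=(15,9) → blocked by [9,13]×[7,10], reject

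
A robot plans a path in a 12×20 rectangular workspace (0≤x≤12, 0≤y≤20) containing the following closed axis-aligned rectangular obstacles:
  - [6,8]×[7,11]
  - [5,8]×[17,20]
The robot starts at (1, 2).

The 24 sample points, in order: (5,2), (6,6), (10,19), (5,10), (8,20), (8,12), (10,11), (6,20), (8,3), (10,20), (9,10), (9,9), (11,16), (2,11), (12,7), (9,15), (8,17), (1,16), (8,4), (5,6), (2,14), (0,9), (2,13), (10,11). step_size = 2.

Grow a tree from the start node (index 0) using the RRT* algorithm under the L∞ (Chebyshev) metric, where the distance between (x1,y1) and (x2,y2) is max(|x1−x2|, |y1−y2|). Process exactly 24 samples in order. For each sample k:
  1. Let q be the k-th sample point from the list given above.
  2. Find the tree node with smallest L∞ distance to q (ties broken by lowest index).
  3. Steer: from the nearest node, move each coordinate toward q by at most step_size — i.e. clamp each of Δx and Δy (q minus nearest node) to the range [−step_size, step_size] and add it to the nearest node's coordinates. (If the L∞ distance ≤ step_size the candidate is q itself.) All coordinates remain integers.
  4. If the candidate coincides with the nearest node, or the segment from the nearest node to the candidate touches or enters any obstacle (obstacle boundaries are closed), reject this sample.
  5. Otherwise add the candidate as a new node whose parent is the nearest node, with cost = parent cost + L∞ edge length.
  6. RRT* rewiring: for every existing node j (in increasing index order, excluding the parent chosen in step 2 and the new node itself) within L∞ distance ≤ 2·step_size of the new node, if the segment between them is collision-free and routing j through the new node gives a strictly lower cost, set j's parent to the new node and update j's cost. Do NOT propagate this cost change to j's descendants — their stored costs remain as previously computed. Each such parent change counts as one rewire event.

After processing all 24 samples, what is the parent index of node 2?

Parent of node 2: 1

1. q=(5,2) nearest=0 d=4 new=(3,2) → add node 1 parent=0 cost=2
2. q=(6,6) nearest=1 d=4 new=(5,4) → add node 2 parent=1 cost=4
3. q=(10,19) nearest=2 d=15 new=(7,6) → add node 3 parent=2 cost=6
4. q=(5,10) nearest=3 d=4 new=(5,8) → blocked by [6,8]×[7,11], reject
5. q=(8,20) nearest=3 d=14 new=(8,8) → blocked by [6,8]×[7,11], reject
6. q=(8,12) nearest=3 d=6 new=(8,8) → blocked by [6,8]×[7,11], reject
7. q=(10,11) nearest=3 d=5 new=(9,8) → blocked by [6,8]×[7,11], reject
8. q=(6,20) nearest=3 d=14 new=(6,8) → blocked by [6,8]×[7,11], reject
9. q=(8,3) nearest=2 d=3 new=(7,3) → add node 4 parent=2 cost=6
10. q=(10,20) nearest=3 d=14 new=(9,8) → blocked by [6,8]×[7,11], reject
11. q=(9,10) nearest=3 d=4 new=(9,8) → blocked by [6,8]×[7,11], reject
12. q=(9,9) nearest=3 d=3 new=(9,8) → blocked by [6,8]×[7,11], reject
13. q=(11,16) nearest=3 d=10 new=(9,8) → blocked by [6,8]×[7,11], reject
14. q=(2,11) nearest=3 d=5 new=(5,8) → blocked by [6,8]×[7,11], reject
15. q=(12,7) nearest=3 d=5 new=(9,7) → add node 5 parent=3 cost=8
16. q=(9,15) nearest=5 d=8 new=(9,9) → add node 6 parent=5 cost=10
17. q=(8,17) nearest=6 d=8 new=(8,11) → blocked by [6,8]×[7,11], reject
18. q=(1,16) nearest=6 d=8 new=(7,11) → blocked by [6,8]×[7,11], reject
19. q=(8,4) nearest=4 d=1 new=(8,4) → add node 7 parent=4 cost=7
20. q=(5,6) nearest=2 d=2 new=(5,6) → add node 8 parent=2 cost=6
21. q=(2,14) nearest=5 d=7 new=(7,9) → blocked by [6,8]×[7,11], reject
22. q=(0,9) nearest=2 d=5 new=(3,6) → add node 9 parent=2 cost=6
23. q=(2,13) nearest=3 d=7 new=(5,8) → blocked by [6,8]×[7,11], reject
24. q=(10,11) nearest=6 d=2 new=(10,11) → add node 10 parent=6 cost=12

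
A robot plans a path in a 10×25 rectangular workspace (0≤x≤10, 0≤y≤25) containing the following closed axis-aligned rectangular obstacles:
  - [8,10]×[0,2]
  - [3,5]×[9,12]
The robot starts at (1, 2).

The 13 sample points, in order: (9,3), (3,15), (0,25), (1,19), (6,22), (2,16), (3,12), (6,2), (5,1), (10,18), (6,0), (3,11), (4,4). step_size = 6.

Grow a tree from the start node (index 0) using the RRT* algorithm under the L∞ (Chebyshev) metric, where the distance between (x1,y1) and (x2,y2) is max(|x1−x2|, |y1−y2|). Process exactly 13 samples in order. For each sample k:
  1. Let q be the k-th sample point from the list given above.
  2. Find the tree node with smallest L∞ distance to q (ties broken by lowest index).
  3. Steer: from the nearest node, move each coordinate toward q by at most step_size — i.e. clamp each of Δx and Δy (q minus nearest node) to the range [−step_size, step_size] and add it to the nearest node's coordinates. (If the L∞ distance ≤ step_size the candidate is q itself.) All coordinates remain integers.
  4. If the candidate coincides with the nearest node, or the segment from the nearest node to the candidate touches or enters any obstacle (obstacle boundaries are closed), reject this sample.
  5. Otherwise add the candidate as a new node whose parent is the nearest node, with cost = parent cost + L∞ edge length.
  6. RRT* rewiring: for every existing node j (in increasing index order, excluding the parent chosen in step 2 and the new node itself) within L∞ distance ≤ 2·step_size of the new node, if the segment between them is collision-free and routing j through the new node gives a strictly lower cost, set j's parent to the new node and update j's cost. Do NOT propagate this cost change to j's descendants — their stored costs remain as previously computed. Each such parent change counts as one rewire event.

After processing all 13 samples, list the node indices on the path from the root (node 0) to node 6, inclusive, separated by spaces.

Path: 0 1 6

1. q=(9,3) nearest=0 d=8 new=(7,3) → add node 1 parent=0 cost=6
2. q=(3,15) nearest=1 d=12 new=(3,9) → blocked by [3,5]×[9,12], reject
3. q=(0,25) nearest=1 d=22 new=(1,9) → add node 2 parent=1 cost=12
4. q=(1,19) nearest=2 d=10 new=(1,15) → add node 3 parent=2 cost=18
5. q=(6,22) nearest=3 d=7 new=(6,21) → add node 4 parent=3 cost=24
6. q=(2,16) nearest=3 d=1 new=(2,16) → add node 5 parent=3 cost=19
7. q=(3,12) nearest=2 d=3 new=(3,12) → blocked by [3,5]×[9,12], reject
8. q=(6,2) nearest=1 d=1 new=(6,2) → add node 6 parent=1 cost=7
9. q=(5,1) nearest=6 d=1 new=(5,1) → add node 7 parent=6 cost=8
10. q=(10,18) nearest=4 d=4 new=(10,18) → add node 8 parent=4 cost=28
11. q=(6,0) nearest=7 d=1 new=(6,0) → add node 9 parent=7 cost=9
12. q=(3,11) nearest=2 d=2 new=(3,11) → blocked by [3,5]×[9,12], reject
13. q=(4,4) nearest=6 d=2 new=(4,4) → add node 10 parent=6 cost=9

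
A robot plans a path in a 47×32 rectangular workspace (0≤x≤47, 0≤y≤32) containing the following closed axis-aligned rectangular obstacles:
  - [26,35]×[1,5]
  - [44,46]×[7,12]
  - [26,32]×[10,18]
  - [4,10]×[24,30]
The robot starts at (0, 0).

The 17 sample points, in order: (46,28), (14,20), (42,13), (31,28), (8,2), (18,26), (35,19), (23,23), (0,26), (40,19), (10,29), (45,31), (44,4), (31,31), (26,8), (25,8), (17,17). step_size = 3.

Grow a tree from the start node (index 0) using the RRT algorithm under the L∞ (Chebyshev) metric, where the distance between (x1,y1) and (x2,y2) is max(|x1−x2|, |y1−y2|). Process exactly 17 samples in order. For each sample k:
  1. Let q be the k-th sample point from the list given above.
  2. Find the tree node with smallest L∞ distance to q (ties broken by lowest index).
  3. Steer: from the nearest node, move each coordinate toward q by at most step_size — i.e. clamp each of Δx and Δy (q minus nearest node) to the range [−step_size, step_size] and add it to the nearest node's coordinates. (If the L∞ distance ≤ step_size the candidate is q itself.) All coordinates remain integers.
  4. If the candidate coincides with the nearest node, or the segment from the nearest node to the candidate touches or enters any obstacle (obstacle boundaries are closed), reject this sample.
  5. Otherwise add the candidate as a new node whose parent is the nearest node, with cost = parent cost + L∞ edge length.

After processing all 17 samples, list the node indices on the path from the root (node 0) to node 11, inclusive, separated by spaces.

1. q=(46,28) nearest=0 d=46 new=(3,3) → add node 1 parent=0 cost=3
2. q=(14,20) nearest=1 d=17 new=(6,6) → add node 2 parent=1 cost=6
3. q=(42,13) nearest=2 d=36 new=(9,9) → add node 3 parent=2 cost=9
4. q=(31,28) nearest=3 d=22 new=(12,12) → add node 4 parent=3 cost=12
5. q=(8,2) nearest=2 d=4 new=(8,3) → add node 5 parent=2 cost=9
6. q=(18,26) nearest=4 d=14 new=(15,15) → add node 6 parent=4 cost=15
7. q=(35,19) nearest=6 d=20 new=(18,18) → add node 7 parent=6 cost=18
8. q=(23,23) nearest=7 d=5 new=(21,21) → add node 8 parent=7 cost=21
9. q=(0,26) nearest=4 d=14 new=(9,15) → add node 9 parent=4 cost=15
10. q=(40,19) nearest=8 d=19 new=(24,19) → add node 10 parent=8 cost=24
11. q=(10,29) nearest=7 d=11 new=(15,21) → add node 11 parent=7 cost=21
12. q=(45,31) nearest=10 d=21 new=(27,22) → add node 12 parent=10 cost=27
13. q=(44,4) nearest=12 d=18 new=(30,19) → add node 13 parent=12 cost=30
14. q=(31,31) nearest=12 d=9 new=(30,25) → add node 14 parent=12 cost=30
15. q=(26,8) nearest=7 d=10 new=(21,15) → add node 15 parent=7 cost=21
16. q=(25,8) nearest=15 d=7 new=(24,12) → add node 16 parent=15 cost=24
17. q=(17,17) nearest=7 d=1 new=(17,17) → add node 17 parent=7 cost=19

Path: 0 1 2 3 4 6 7 11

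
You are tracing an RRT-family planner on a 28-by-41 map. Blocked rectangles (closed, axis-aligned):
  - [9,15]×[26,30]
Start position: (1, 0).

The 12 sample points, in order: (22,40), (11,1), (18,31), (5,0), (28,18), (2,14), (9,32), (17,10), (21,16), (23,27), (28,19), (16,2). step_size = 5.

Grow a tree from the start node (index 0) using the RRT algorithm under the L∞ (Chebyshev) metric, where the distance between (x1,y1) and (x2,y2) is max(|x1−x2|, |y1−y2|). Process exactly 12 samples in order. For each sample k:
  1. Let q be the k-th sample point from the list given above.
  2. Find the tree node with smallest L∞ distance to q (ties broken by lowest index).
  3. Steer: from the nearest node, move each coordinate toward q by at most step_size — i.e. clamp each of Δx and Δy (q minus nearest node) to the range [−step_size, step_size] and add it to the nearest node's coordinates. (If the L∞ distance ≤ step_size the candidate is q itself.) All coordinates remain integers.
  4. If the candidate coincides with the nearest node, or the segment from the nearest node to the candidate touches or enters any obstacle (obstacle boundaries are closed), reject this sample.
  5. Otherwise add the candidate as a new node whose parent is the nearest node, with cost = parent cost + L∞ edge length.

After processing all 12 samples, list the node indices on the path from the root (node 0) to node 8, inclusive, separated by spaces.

1. q=(22,40) nearest=0 d=40 new=(6,5) → add node 1 parent=0 cost=5
2. q=(11,1) nearest=1 d=5 new=(11,1) → add node 2 parent=1 cost=10
3. q=(18,31) nearest=1 d=26 new=(11,10) → add node 3 parent=1 cost=10
4. q=(5,0) nearest=0 d=4 new=(5,0) → add node 4 parent=0 cost=4
5. q=(28,18) nearest=2 d=17 new=(16,6) → add node 5 parent=2 cost=15
6. q=(2,14) nearest=1 d=9 new=(2,10) → add node 6 parent=1 cost=10
7. q=(9,32) nearest=3 d=22 new=(9,15) → add node 7 parent=3 cost=15
8. q=(17,10) nearest=5 d=4 new=(17,10) → add node 8 parent=5 cost=19
9. q=(21,16) nearest=8 d=6 new=(21,15) → add node 9 parent=8 cost=24
10. q=(23,27) nearest=9 d=12 new=(23,20) → add node 10 parent=9 cost=29
11. q=(28,19) nearest=10 d=5 new=(28,19) → add node 11 parent=10 cost=34
12. q=(16,2) nearest=5 d=4 new=(16,2) → add node 12 parent=5 cost=19

Path: 0 1 2 5 8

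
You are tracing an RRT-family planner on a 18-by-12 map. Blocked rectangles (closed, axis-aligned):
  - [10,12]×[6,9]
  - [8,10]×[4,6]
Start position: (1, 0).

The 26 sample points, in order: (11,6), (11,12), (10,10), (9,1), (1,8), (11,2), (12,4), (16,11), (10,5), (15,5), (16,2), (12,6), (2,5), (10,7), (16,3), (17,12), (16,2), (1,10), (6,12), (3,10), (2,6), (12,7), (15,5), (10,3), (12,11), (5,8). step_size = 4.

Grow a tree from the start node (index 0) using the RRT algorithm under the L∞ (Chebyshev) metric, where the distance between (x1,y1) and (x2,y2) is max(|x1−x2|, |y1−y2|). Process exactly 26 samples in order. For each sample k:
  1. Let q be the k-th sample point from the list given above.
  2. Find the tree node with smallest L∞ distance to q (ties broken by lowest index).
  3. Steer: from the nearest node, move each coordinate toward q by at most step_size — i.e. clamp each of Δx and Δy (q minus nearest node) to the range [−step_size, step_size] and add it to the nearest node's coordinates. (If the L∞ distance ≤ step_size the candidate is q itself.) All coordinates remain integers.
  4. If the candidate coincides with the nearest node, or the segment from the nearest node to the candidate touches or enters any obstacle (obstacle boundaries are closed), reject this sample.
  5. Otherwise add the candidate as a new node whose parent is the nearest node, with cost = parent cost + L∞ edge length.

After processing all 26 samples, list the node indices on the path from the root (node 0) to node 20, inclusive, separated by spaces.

1. q=(11,6) nearest=0 d=10 new=(5,4) → add node 1 parent=0 cost=4
2. q=(11,12) nearest=1 d=8 new=(9,8) → add node 2 parent=1 cost=8
3. q=(10,10) nearest=2 d=2 new=(10,10) → add node 3 parent=2 cost=10
4. q=(9,1) nearest=1 d=4 new=(9,1) → add node 4 parent=1 cost=8
5. q=(1,8) nearest=1 d=4 new=(1,8) → add node 5 parent=1 cost=8
6. q=(11,2) nearest=4 d=2 new=(11,2) → add node 6 parent=4 cost=10
7. q=(12,4) nearest=6 d=2 new=(12,4) → add node 7 parent=6 cost=12
8. q=(16,11) nearest=3 d=6 new=(14,11) → add node 8 parent=3 cost=14
9. q=(10,5) nearest=7 d=2 new=(10,5) → blocked by [8,10]×[4,6], reject
10. q=(15,5) nearest=7 d=3 new=(15,5) → add node 9 parent=7 cost=15
11. q=(16,2) nearest=9 d=3 new=(16,2) → add node 10 parent=9 cost=18
12. q=(12,6) nearest=7 d=2 new=(12,6) → blocked by [10,12]×[6,9], reject
13. q=(2,5) nearest=1 d=3 new=(2,5) → add node 11 parent=1 cost=7
14. q=(10,7) nearest=2 d=1 new=(10,7) → blocked by [10,12]×[6,9], reject
15. q=(16,3) nearest=10 d=1 new=(16,3) → add node 12 parent=10 cost=19
16. q=(17,12) nearest=8 d=3 new=(17,12) → add node 13 parent=8 cost=17
17. q=(16,2) nearest=10 d=0 → coincident, reject
18. q=(1,10) nearest=5 d=2 new=(1,10) → add node 14 parent=5 cost=10
19. q=(6,12) nearest=2 d=4 new=(6,12) → add node 15 parent=2 cost=12
20. q=(3,10) nearest=5 d=2 new=(3,10) → add node 16 parent=5 cost=10
21. q=(2,6) nearest=11 d=1 new=(2,6) → add node 17 parent=11 cost=8
22. q=(12,7) nearest=2 d=3 new=(12,7) → blocked by [10,12]×[6,9], reject
23. q=(15,5) nearest=9 d=0 → coincident, reject
24. q=(10,3) nearest=6 d=1 new=(10,3) → add node 18 parent=6 cost=11
25. q=(12,11) nearest=3 d=2 new=(12,11) → add node 19 parent=3 cost=12
26. q=(5,8) nearest=16 d=2 new=(5,8) → add node 20 parent=16 cost=12

Path: 0 1 5 16 20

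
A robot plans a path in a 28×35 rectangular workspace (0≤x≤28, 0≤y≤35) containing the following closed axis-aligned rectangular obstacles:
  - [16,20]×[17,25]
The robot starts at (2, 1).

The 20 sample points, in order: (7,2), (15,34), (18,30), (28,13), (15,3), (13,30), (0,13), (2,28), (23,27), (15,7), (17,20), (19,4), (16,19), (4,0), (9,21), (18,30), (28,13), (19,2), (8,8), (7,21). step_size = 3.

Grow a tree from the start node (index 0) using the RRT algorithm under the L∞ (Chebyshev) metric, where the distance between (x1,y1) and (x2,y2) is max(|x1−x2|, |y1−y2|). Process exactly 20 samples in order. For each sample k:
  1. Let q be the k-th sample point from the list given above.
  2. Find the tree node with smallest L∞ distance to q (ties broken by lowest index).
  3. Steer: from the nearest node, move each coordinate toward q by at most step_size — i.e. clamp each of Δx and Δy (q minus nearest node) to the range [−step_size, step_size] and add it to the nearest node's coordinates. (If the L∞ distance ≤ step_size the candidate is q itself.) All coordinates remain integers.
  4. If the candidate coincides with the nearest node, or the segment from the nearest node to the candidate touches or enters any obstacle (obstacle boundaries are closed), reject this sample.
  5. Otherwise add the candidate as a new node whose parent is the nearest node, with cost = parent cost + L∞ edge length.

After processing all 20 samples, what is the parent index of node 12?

Parent of node 12: 8

1. q=(7,2) nearest=0 d=5 new=(5,2) → add node 1 parent=0 cost=3
2. q=(15,34) nearest=1 d=32 new=(8,5) → add node 2 parent=1 cost=6
3. q=(18,30) nearest=2 d=25 new=(11,8) → add node 3 parent=2 cost=9
4. q=(28,13) nearest=3 d=17 new=(14,11) → add node 4 parent=3 cost=12
5. q=(15,3) nearest=3 d=5 new=(14,5) → add node 5 parent=3 cost=12
6. q=(13,30) nearest=4 d=19 new=(13,14) → add node 6 parent=4 cost=15
7. q=(0,13) nearest=2 d=8 new=(5,8) → add node 7 parent=2 cost=9
8. q=(2,28) nearest=6 d=14 new=(10,17) → add node 8 parent=6 cost=18
9. q=(23,27) nearest=6 d=13 new=(16,17) → blocked by [16,20]×[17,25], reject
10. q=(15,7) nearest=5 d=2 new=(15,7) → add node 9 parent=5 cost=14
11. q=(17,20) nearest=6 d=6 new=(16,17) → blocked by [16,20]×[17,25], reject
12. q=(19,4) nearest=9 d=4 new=(18,4) → add node 10 parent=9 cost=17
13. q=(16,19) nearest=6 d=5 new=(16,17) → blocked by [16,20]×[17,25], reject
14. q=(4,0) nearest=0 d=2 new=(4,0) → add node 11 parent=0 cost=2
15. q=(9,21) nearest=8 d=4 new=(9,20) → add node 12 parent=8 cost=21
16. q=(18,30) nearest=12 d=10 new=(12,23) → add node 13 parent=12 cost=24
17. q=(28,13) nearest=10 d=10 new=(21,7) → add node 14 parent=10 cost=20
18. q=(19,2) nearest=10 d=2 new=(19,2) → add node 15 parent=10 cost=19
19. q=(8,8) nearest=2 d=3 new=(8,8) → add node 16 parent=2 cost=9
20. q=(7,21) nearest=12 d=2 new=(7,21) → add node 17 parent=12 cost=23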